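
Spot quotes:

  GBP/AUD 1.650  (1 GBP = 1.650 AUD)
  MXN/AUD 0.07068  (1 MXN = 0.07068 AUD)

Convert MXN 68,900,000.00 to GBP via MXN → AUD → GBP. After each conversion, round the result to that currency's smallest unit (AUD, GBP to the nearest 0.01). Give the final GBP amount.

MXN 68,900,000.00 × 0.07068 = AUD 4,869,852.00
AUD 4,869,852.00 ÷ 1.650 = GBP 2,951,425.45

GBP 2,951,425.45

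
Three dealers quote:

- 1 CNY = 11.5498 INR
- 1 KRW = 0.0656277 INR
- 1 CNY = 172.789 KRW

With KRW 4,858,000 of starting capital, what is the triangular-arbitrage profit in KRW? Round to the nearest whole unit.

Profit: KRW 89,989

Profitable loop is KRW → CNY → INR → KRW:
KRW 4,858,000 ÷ 172.789 = CNY 28,115.22
CNY 28,115.22 × 11.5498 = INR 324,725.12
INR 324,725.12 ÷ 0.0656277 = KRW 4,947,989
Profit = KRW 4,947,989 − KRW 4,858,000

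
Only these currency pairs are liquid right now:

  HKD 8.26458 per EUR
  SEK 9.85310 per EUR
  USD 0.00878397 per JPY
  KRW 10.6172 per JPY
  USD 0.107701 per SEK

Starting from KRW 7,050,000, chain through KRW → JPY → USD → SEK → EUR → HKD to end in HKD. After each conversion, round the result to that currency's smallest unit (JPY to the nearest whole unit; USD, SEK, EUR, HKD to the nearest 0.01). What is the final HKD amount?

HKD 45,425.35

KRW 7,050,000 ÷ 10.6172 = JPY 664,017
JPY 664,017 × 0.00878397 = USD 5,832.71
USD 5,832.71 ÷ 0.107701 = SEK 54,156.51
SEK 54,156.51 ÷ 9.85310 = EUR 5,496.39
EUR 5,496.39 × 8.26458 = HKD 45,425.35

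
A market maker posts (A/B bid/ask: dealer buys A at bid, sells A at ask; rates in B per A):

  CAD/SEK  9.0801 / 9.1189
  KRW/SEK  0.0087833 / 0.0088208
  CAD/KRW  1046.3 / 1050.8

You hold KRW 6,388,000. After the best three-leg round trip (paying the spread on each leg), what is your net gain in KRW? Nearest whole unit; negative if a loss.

Best loop KRW → SEK → CAD → KRW:
KRW 6,388,000 × 0.0087833 (sell KRW at bid) = SEK 56,107.72
SEK 56,107.72 ÷ 9.1189 (buy CAD at ask) = CAD 6,152.90
CAD 6,152.90 × 1046.3 (sell CAD at bid) = KRW 6,437,784

Net profit: KRW 49,784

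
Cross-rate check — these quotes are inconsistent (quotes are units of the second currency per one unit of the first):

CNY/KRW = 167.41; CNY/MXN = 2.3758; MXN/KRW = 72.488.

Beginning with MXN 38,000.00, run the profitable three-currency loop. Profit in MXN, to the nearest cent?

Profit: MXN 1,091.13

Profitable loop is MXN → KRW → CNY → MXN:
MXN 38,000.00 × 72.488 = KRW 2,754,544
KRW 2,754,544 ÷ 167.41 = CNY 16,453.88
CNY 16,453.88 × 2.3758 = MXN 39,091.13
Profit = MXN 39,091.13 − MXN 38,000.00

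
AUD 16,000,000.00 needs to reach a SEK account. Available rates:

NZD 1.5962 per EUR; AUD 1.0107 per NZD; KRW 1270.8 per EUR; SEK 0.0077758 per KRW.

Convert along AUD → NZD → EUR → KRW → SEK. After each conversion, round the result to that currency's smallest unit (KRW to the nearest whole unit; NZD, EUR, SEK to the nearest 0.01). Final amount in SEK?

SEK 98,001,494.45

AUD 16,000,000.00 ÷ 1.0107 = NZD 15,830,612.45
NZD 15,830,612.45 ÷ 1.5962 = EUR 9,917,687.29
EUR 9,917,687.29 × 1270.8 = KRW 12,603,397,008
KRW 12,603,397,008 × 0.0077758 = SEK 98,001,494.45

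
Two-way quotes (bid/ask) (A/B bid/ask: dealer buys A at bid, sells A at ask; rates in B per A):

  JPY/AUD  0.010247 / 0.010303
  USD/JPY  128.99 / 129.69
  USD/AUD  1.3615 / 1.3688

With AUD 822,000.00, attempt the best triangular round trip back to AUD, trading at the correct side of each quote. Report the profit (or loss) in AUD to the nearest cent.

Net profit: AUD 15,566.45

Best loop AUD → JPY → USD → AUD:
AUD 822,000.00 ÷ 0.010303 (buy JPY at ask) = JPY 79,782,588
JPY 79,782,588 ÷ 129.69 (buy USD at ask) = USD 615,179.18
USD 615,179.18 × 1.3615 (sell USD at bid) = AUD 837,566.45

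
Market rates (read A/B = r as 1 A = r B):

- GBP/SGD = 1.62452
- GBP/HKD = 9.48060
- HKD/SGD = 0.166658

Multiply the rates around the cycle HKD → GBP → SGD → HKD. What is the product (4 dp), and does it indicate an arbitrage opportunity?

Around HKD → GBP → SGD → HKD: 1 ÷ 9.48060 × 1.62452 ÷ 0.166658 = 1.028166
Product > 1; profitable direction is HKD → GBP → SGD → HKD.

1.0282 (arbitrage exists)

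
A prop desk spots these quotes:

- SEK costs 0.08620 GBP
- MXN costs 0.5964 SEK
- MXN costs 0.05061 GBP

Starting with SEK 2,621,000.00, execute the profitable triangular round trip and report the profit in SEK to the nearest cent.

Profit: SEK 41,413.98

Profitable loop is SEK → GBP → MXN → SEK:
SEK 2,621,000.00 × 0.08620 = GBP 225,930.20
GBP 225,930.20 ÷ 0.05061 = MXN 4,464,141.47
MXN 4,464,141.47 × 0.5964 = SEK 2,662,413.98
Profit = SEK 2,662,413.98 − SEK 2,621,000.00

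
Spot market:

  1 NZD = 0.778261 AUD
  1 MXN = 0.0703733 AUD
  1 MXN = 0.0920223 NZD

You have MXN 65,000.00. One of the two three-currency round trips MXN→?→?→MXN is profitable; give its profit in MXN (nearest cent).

Profit: MXN 1,149.08

Profitable loop is MXN → NZD → AUD → MXN:
MXN 65,000.00 × 0.0920223 = NZD 5,981.45
NZD 5,981.45 × 0.778261 = AUD 4,655.13
AUD 4,655.13 ÷ 0.0703733 = MXN 66,149.08
Profit = MXN 66,149.08 − MXN 65,000.00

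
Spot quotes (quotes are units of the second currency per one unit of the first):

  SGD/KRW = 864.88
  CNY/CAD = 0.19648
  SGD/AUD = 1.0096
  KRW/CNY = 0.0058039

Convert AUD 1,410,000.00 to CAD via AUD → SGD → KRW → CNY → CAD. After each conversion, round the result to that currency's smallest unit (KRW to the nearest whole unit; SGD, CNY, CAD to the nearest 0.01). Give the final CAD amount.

AUD 1,410,000.00 ÷ 1.0096 = SGD 1,396,592.71
SGD 1,396,592.71 × 864.88 = KRW 1,207,885,103
KRW 1,207,885,103 × 0.0058039 = CNY 7,010,444.35
CNY 7,010,444.35 × 0.19648 = CAD 1,377,412.11

CAD 1,377,412.11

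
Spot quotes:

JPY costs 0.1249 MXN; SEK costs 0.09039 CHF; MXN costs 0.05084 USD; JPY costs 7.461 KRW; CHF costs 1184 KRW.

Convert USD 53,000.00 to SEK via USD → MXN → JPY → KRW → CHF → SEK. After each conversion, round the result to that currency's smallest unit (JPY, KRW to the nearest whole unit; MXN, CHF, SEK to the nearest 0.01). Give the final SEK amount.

SEK 581,879.19

USD 53,000.00 ÷ 0.05084 = MXN 1,042,486.23
MXN 1,042,486.23 ÷ 0.1249 = JPY 8,346,567
JPY 8,346,567 × 7.461 = KRW 62,273,736
KRW 62,273,736 ÷ 1184 = CHF 52,596.06
CHF 52,596.06 ÷ 0.09039 = SEK 581,879.19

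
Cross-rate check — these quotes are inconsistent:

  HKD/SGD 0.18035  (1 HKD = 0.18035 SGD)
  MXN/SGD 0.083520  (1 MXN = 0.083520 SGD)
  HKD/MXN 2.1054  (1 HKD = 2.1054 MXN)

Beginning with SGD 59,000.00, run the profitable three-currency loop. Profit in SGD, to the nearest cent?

Profit: SGD 1,512.22

Profitable loop is SGD → MXN → HKD → SGD:
SGD 59,000.00 ÷ 0.083520 = MXN 706,417.62
MXN 706,417.62 ÷ 2.1054 = HKD 335,526.56
HKD 335,526.56 × 0.18035 = SGD 60,512.22
Profit = SGD 60,512.22 − SGD 59,000.00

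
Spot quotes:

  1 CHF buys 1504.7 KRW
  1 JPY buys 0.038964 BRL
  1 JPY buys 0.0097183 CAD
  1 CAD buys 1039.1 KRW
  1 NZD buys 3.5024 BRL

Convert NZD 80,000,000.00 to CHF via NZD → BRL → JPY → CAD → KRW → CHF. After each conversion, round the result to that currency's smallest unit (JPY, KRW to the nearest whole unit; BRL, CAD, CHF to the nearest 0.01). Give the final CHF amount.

CHF 48,260,289.39

NZD 80,000,000.00 × 3.5024 = BRL 280,192,000.00
BRL 280,192,000.00 ÷ 0.038964 = JPY 7,191,048,147
JPY 7,191,048,147 × 0.0097183 = CAD 69,884,763.21
CAD 69,884,763.21 × 1039.1 = KRW 72,617,257,452
KRW 72,617,257,452 ÷ 1504.7 = CHF 48,260,289.39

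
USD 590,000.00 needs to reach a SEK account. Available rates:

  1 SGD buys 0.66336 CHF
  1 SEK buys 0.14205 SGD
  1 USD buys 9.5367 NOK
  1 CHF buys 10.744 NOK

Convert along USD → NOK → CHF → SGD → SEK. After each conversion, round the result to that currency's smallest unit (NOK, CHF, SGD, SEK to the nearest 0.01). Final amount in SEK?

SEK 5,557,680.96

USD 590,000.00 × 9.5367 = NOK 5,626,653.00
NOK 5,626,653.00 ÷ 10.744 = CHF 523,701.88
CHF 523,701.88 ÷ 0.66336 = SGD 789,468.58
SGD 789,468.58 ÷ 0.14205 = SEK 5,557,680.96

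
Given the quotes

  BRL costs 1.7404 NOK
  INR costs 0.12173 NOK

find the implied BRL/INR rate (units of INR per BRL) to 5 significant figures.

BRL/INR = 14.297

1 BRL × 1.7404 = 1.7404 NOK
1.7404 NOK ÷ 0.12173 = 14.2972 INR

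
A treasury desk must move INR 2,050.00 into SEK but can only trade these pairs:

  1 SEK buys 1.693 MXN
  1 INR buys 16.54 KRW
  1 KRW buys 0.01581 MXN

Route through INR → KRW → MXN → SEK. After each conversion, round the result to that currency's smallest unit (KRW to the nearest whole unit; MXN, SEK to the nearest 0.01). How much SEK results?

INR 2,050.00 × 16.54 = KRW 33,907
KRW 33,907 × 0.01581 = MXN 536.07
MXN 536.07 ÷ 1.693 = SEK 316.64

SEK 316.64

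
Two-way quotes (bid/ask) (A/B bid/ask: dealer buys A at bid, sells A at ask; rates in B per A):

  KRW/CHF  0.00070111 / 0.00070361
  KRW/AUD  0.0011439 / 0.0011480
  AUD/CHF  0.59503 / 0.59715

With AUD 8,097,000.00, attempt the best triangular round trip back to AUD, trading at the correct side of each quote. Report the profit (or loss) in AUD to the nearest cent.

Net profit: AUD 184,041.79

Best loop AUD → KRW → CHF → AUD:
AUD 8,097,000.00 ÷ 0.0011480 (buy KRW at ask) = KRW 7,053,135,889
KRW 7,053,135,889 × 0.00070111 (sell KRW at bid) = CHF 4,945,024.10
CHF 4,945,024.10 ÷ 0.59715 (buy AUD at ask) = AUD 8,281,041.79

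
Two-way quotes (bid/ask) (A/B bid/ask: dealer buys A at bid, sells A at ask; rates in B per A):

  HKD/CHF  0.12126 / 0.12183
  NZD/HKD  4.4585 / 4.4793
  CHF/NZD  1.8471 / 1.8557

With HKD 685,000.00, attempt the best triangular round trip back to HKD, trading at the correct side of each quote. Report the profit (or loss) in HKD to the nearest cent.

Net result: HKD -950.84 (no profitable arbitrage after spreads)

Best loop HKD → CHF → NZD → HKD:
HKD 685,000.00 × 0.12126 (sell HKD at bid) = CHF 83,063.10
CHF 83,063.10 × 1.8471 (sell CHF at bid) = NZD 153,425.85
NZD 153,425.85 × 4.4585 (sell NZD at bid) = HKD 684,049.16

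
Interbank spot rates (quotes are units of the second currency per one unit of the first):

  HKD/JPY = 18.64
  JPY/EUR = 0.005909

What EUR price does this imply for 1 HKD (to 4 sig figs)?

HKD/EUR = 0.1101

1 HKD × 18.64 = 18.64 JPY
18.64 JPY × 0.005909 = 0.110144 EUR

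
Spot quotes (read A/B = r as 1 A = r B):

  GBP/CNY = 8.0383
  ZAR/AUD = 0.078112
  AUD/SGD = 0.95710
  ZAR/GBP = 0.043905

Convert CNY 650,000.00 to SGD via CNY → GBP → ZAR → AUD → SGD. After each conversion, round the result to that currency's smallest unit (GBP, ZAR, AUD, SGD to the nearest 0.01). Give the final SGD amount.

SGD 137,692.48

CNY 650,000.00 ÷ 8.0383 = GBP 80,862.87
GBP 80,862.87 ÷ 0.043905 = ZAR 1,841,769.05
ZAR 1,841,769.05 × 0.078112 = AUD 143,864.26
AUD 143,864.26 × 0.95710 = SGD 137,692.48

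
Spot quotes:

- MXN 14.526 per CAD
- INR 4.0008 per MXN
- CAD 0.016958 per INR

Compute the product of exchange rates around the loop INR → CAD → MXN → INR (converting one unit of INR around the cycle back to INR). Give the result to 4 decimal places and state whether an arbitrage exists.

0.9855 (arbitrage exists)

Around INR → CAD → MXN → INR: 1 × 0.016958 × 14.526 × 4.0008 = 0.985525
Product < 1; profitable direction is INR → MXN → CAD → INR.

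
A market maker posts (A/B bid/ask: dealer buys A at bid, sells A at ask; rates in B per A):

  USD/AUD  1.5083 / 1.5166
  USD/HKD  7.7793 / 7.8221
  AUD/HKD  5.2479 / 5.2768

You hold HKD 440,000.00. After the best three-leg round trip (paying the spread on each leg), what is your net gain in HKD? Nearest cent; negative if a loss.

Net profit: HKD 5,248.63

Best loop HKD → USD → AUD → HKD:
HKD 440,000.00 ÷ 7.8221 (buy USD at ask) = USD 56,250.88
USD 56,250.88 × 1.5083 (sell USD at bid) = AUD 84,843.20
AUD 84,843.20 × 5.2479 (sell AUD at bid) = HKD 445,248.63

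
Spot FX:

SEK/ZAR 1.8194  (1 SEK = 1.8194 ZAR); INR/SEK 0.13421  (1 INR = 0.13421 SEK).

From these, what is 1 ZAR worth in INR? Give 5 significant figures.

1 ZAR ÷ 1.8194 = 0.549632 SEK
0.549632 SEK ÷ 0.13421 = 4.09531 INR

ZAR/INR = 4.0953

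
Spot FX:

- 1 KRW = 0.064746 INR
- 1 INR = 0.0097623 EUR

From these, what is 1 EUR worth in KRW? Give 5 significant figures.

EUR/KRW = 1582.1

1 EUR ÷ 0.0097623 = 102.435 INR
102.435 INR ÷ 0.064746 = 1582.1 KRW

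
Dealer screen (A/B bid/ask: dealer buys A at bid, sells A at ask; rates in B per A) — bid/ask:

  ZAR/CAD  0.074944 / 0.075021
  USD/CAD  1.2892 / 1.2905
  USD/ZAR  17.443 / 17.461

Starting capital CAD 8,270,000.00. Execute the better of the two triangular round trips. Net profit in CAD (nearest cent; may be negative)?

Net profit: CAD 107,328.59

Best loop CAD → USD → ZAR → CAD:
CAD 8,270,000.00 ÷ 1.2905 (buy USD at ask) = USD 6,408,368.85
USD 6,408,368.85 × 17.443 (sell USD at bid) = ZAR 111,781,177.84
ZAR 111,781,177.84 × 0.074944 (sell ZAR at bid) = CAD 8,377,328.59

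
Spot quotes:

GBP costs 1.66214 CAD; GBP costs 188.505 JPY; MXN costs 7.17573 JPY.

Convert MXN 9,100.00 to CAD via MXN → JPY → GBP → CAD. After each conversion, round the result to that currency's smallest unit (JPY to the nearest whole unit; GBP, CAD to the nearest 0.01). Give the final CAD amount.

CAD 575.77

MXN 9,100.00 × 7.17573 = JPY 65,299
JPY 65,299 ÷ 188.505 = GBP 346.40
GBP 346.40 × 1.66214 = CAD 575.77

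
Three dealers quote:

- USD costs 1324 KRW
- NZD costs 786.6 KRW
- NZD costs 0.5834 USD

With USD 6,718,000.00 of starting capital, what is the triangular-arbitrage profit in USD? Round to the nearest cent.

Profit: USD 123,314.12

Profitable loop is USD → NZD → KRW → USD:
USD 6,718,000.00 ÷ 0.5834 = NZD 11,515,255.40
NZD 11,515,255.40 × 786.6 = KRW 9,057,899,897
KRW 9,057,899,897 ÷ 1324 = USD 6,841,314.12
Profit = USD 6,841,314.12 − USD 6,718,000.00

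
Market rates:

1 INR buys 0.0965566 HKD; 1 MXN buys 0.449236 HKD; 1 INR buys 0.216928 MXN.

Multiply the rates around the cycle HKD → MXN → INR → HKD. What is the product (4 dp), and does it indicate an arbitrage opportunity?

0.9908 (arbitrage exists)

Around HKD → MXN → INR → HKD: 1 ÷ 0.449236 ÷ 0.216928 × 0.0965566 = 0.990813
Product < 1; profitable direction is HKD → INR → MXN → HKD.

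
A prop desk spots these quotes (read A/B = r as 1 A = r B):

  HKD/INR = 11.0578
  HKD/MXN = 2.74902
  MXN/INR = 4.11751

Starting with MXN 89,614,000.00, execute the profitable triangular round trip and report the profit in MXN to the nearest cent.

Profit: MXN 2,117,753.27

Profitable loop is MXN → INR → HKD → MXN:
MXN 89,614,000.00 × 4.11751 = INR 368,986,541.14
INR 368,986,541.14 ÷ 11.0578 = HKD 33,368,892.65
HKD 33,368,892.65 × 2.74902 = MXN 91,731,753.27
Profit = MXN 91,731,753.27 − MXN 89,614,000.00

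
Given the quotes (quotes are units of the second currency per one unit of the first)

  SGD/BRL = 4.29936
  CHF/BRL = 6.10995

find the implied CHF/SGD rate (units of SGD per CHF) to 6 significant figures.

1 CHF × 6.10995 = 6.10995 BRL
6.10995 BRL ÷ 4.29936 = 1.42113 SGD

CHF/SGD = 1.42113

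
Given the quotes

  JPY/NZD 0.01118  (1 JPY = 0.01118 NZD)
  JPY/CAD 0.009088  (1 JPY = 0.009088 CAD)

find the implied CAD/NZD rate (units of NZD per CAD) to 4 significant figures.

CAD/NZD = 1.230

1 CAD ÷ 0.009088 = 110.035 JPY
110.035 JPY × 0.01118 = 1.23019 NZD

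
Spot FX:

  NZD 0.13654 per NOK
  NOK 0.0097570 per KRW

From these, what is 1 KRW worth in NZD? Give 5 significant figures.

KRW/NZD = 0.0013322

1 KRW × 0.0097570 = 0.009757 NOK
0.009757 NOK × 0.13654 = 0.00133222 NZD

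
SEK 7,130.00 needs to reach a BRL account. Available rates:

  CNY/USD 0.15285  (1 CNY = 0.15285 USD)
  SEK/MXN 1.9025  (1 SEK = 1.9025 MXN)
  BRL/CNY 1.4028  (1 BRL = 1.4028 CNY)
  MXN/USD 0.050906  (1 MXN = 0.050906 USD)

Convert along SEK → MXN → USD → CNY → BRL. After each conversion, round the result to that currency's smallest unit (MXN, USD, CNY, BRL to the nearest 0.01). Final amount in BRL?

SEK 7,130.00 × 1.9025 = MXN 13,564.83
MXN 13,564.83 × 0.050906 = USD 690.53
USD 690.53 ÷ 0.15285 = CNY 4,517.70
CNY 4,517.70 ÷ 1.4028 = BRL 3,220.49

BRL 3,220.49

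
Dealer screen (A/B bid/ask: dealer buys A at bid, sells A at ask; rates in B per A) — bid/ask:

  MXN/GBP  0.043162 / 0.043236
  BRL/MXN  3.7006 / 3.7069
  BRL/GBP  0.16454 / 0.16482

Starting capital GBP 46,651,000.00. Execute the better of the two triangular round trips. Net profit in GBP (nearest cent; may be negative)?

Net profit: GBP 1,242,444.44

Best loop GBP → MXN → BRL → GBP:
GBP 46,651,000.00 ÷ 0.043236 (buy MXN at ask) = MXN 1,078,985,105.01
MXN 1,078,985,105.01 ÷ 3.7069 (buy BRL at ask) = BRL 291,074,780.82
BRL 291,074,780.82 × 0.16454 (sell BRL at bid) = GBP 47,893,444.44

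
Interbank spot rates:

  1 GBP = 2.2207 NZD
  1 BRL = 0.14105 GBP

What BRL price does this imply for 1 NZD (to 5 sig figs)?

NZD/BRL = 3.1925

1 NZD ÷ 2.2207 = 0.450308 GBP
0.450308 GBP ÷ 0.14105 = 3.19254 BRL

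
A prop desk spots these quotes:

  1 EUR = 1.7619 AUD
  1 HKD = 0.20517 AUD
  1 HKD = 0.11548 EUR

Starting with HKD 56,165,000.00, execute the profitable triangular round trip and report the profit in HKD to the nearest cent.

Profitable loop is HKD → AUD → EUR → HKD:
HKD 56,165,000.00 × 0.20517 = AUD 11,523,373.05
AUD 11,523,373.05 ÷ 1.7619 = EUR 6,540,310.49
EUR 6,540,310.49 ÷ 0.11548 = HKD 56,635,871.91
Profit = HKD 56,635,871.91 − HKD 56,165,000.00

Profit: HKD 470,871.91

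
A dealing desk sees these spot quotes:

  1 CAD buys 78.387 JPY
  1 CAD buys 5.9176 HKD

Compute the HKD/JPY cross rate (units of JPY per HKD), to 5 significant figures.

HKD/JPY = 13.246

1 HKD ÷ 5.9176 = 0.168987 CAD
0.168987 CAD × 78.387 = 13.2464 JPY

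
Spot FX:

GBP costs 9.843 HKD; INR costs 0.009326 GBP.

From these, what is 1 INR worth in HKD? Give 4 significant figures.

1 INR × 0.009326 = 0.009326 GBP
0.009326 GBP × 9.843 = 0.0917958 HKD

INR/HKD = 0.09180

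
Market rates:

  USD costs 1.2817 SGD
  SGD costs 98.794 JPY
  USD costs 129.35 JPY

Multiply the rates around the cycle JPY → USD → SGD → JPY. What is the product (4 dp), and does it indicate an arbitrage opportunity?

Around JPY → USD → SGD → JPY: 1 ÷ 129.35 × 1.2817 × 98.794 = 0.978927
Product < 1; profitable direction is JPY → SGD → USD → JPY.

0.9789 (arbitrage exists)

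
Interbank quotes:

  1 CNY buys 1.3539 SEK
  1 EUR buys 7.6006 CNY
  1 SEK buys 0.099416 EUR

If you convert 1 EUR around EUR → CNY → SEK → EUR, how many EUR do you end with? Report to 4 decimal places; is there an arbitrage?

Around EUR → CNY → SEK → EUR: 1 × 7.6006 × 1.3539 × 0.099416 = 1.023036
Product > 1; profitable direction is EUR → CNY → SEK → EUR.

1.0230 (arbitrage exists)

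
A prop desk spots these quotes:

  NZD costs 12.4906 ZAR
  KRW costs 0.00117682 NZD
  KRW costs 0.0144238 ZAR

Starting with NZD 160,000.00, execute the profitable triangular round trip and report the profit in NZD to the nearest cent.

Profit: NZD 3,054.82

Profitable loop is NZD → ZAR → KRW → NZD:
NZD 160,000.00 × 12.4906 = ZAR 1,998,496.00
ZAR 1,998,496.00 ÷ 0.0144238 = KRW 138,555,443
KRW 138,555,443 × 0.00117682 = NZD 163,054.82
Profit = NZD 163,054.82 − NZD 160,000.00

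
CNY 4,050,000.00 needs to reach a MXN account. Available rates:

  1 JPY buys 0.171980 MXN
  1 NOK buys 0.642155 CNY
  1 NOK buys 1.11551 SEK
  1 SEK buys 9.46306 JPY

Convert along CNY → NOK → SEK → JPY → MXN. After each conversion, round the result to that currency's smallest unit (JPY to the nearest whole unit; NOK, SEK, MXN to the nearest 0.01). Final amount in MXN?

MXN 11,449,806.86

CNY 4,050,000.00 ÷ 0.642155 = NOK 6,306,888.52
NOK 6,306,888.52 × 1.11551 = SEK 7,035,397.21
SEK 7,035,397.21 × 9.46306 = JPY 66,576,386
JPY 66,576,386 × 0.171980 = MXN 11,449,806.86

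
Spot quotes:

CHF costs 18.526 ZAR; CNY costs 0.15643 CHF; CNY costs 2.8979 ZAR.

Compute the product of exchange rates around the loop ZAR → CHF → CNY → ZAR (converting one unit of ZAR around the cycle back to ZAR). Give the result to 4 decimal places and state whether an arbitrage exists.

1.0000 (no arbitrage)

Around ZAR → CHF → CNY → ZAR: 1 ÷ 18.526 ÷ 0.15643 × 2.8979 = 0.999958
Product ≈ 1 (deviation 0.004%, within rounding noise).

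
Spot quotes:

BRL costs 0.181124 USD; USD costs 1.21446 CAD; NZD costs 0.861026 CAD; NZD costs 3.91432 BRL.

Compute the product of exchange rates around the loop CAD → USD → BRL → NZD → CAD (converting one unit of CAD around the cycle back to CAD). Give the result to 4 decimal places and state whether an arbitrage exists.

1.0000 (no arbitrage)

Around CAD → USD → BRL → NZD → CAD: 1 ÷ 1.21446 ÷ 0.181124 ÷ 3.91432 × 0.861026 = 1.000002
Product ≈ 1 (deviation 0.000%, within rounding noise).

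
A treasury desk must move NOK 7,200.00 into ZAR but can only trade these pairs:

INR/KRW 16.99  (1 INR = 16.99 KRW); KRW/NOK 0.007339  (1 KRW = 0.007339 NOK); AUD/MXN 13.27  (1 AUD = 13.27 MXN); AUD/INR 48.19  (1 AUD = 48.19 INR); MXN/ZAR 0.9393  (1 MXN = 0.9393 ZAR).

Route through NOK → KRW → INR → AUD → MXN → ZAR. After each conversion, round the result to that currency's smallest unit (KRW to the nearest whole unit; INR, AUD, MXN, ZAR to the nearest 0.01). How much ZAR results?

ZAR 14,935.47

NOK 7,200.00 ÷ 0.007339 = KRW 981,060
KRW 981,060 ÷ 16.99 = INR 57,743.38
INR 57,743.38 ÷ 48.19 = AUD 1,198.24
AUD 1,198.24 × 13.27 = MXN 15,900.64
MXN 15,900.64 × 0.9393 = ZAR 14,935.47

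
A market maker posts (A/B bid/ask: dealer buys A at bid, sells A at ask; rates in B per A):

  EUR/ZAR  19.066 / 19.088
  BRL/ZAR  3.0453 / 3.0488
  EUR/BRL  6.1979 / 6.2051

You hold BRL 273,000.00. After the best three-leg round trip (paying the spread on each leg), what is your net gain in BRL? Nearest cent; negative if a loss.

Best loop BRL → EUR → ZAR → BRL:
BRL 273,000.00 ÷ 6.2051 (buy EUR at ask) = EUR 43,996.07
EUR 43,996.07 × 19.066 (sell EUR at bid) = ZAR 838,829.03
ZAR 838,829.03 ÷ 3.0488 (buy BRL at ask) = BRL 275,134.16

Net profit: BRL 2,134.16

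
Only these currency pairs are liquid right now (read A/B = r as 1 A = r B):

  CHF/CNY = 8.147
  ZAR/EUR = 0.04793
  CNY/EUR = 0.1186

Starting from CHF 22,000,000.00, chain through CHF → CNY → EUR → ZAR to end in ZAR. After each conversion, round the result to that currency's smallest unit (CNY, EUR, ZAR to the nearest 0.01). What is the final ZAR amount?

CHF 22,000,000.00 × 8.147 = CNY 179,234,000.00
CNY 179,234,000.00 × 0.1186 = EUR 21,257,152.40
EUR 21,257,152.40 ÷ 0.04793 = ZAR 443,504,118.51

ZAR 443,504,118.51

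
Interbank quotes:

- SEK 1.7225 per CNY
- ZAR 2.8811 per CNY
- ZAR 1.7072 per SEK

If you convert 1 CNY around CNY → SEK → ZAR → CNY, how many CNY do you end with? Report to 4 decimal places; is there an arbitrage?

Around CNY → SEK → ZAR → CNY: 1 × 1.7225 × 1.7072 ÷ 2.8811 = 1.020670
Product > 1; profitable direction is CNY → SEK → ZAR → CNY.

1.0207 (arbitrage exists)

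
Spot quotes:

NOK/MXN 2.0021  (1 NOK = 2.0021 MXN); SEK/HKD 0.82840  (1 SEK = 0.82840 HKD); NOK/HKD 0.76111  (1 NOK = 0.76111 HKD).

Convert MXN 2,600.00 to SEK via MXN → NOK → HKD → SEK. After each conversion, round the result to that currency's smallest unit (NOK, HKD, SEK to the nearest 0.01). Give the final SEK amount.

SEK 1,193.16

MXN 2,600.00 ÷ 2.0021 = NOK 1,298.64
NOK 1,298.64 × 0.76111 = HKD 988.41
HKD 988.41 ÷ 0.82840 = SEK 1,193.16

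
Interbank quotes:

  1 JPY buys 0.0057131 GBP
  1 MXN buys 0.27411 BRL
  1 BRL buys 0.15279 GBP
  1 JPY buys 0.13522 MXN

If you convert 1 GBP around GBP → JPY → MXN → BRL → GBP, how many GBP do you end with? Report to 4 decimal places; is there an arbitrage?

Around GBP → JPY → MXN → BRL → GBP: 1 ÷ 0.0057131 × 0.13522 × 0.27411 × 0.15279 = 0.991263
Product < 1; profitable direction is GBP → BRL → MXN → JPY → GBP.

0.9913 (arbitrage exists)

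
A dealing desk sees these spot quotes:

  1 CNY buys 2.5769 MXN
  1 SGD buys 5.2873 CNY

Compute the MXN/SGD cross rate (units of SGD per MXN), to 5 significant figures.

MXN/SGD = 0.073395

1 MXN ÷ 2.5769 = 0.388063 CNY
0.388063 CNY ÷ 5.2873 = 0.0733953 SGD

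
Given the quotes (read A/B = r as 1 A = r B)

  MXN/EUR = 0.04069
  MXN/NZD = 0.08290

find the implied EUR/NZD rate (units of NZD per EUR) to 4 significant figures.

1 EUR ÷ 0.04069 = 24.5761 MXN
24.5761 MXN × 0.08290 = 2.03736 NZD

EUR/NZD = 2.037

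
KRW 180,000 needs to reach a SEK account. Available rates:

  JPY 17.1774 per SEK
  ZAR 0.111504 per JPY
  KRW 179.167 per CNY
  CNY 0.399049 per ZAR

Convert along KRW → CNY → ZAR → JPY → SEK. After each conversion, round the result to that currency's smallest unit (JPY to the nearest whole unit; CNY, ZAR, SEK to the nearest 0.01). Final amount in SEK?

SEK 1,314.46

KRW 180,000 ÷ 179.167 = CNY 1,004.65
CNY 1,004.65 ÷ 0.399049 = ZAR 2,517.61
ZAR 2,517.61 ÷ 0.111504 = JPY 22,579
JPY 22,579 ÷ 17.1774 = SEK 1,314.46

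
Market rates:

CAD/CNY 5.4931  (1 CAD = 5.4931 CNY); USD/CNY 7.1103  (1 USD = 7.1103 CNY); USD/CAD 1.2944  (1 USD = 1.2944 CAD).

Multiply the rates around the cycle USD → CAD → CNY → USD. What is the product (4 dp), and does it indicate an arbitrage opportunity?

Around USD → CAD → CNY → USD: 1 × 1.2944 × 5.4931 ÷ 7.1103 = 0.999996
Product ≈ 1 (deviation 0.000%, within rounding noise).

1.0000 (no arbitrage)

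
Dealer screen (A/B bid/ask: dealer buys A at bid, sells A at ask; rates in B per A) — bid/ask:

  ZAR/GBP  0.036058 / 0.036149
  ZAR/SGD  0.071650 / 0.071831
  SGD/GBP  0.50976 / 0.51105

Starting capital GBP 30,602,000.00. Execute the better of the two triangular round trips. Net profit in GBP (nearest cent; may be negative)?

Net profit: GBP 317,714.27

Best loop GBP → ZAR → SGD → GBP:
GBP 30,602,000.00 ÷ 0.036149 (buy ZAR at ask) = ZAR 846,551,771.83
ZAR 846,551,771.83 × 0.071650 (sell ZAR at bid) = SGD 60,655,434.45
SGD 60,655,434.45 × 0.50976 (sell SGD at bid) = GBP 30,919,714.27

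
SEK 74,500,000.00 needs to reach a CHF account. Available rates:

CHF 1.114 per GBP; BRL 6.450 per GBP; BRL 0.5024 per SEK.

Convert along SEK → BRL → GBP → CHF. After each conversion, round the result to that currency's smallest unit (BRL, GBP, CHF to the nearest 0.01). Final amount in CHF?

SEK 74,500,000.00 × 0.5024 = BRL 37,428,800.00
BRL 37,428,800.00 ÷ 6.450 = GBP 5,802,914.73
GBP 5,802,914.73 × 1.114 = CHF 6,464,447.01

CHF 6,464,447.01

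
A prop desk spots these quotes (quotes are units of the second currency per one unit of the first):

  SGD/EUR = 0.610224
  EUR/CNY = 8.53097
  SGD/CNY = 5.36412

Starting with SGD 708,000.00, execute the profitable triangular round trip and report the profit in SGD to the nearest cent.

Profitable loop is SGD → CNY → EUR → SGD:
SGD 708,000.00 × 5.36412 = CNY 3,797,796.96
CNY 3,797,796.96 ÷ 8.53097 = EUR 445,177.62
EUR 445,177.62 ÷ 0.610224 = SGD 729,531.49
Profit = SGD 729,531.49 − SGD 708,000.00

Profit: SGD 21,531.49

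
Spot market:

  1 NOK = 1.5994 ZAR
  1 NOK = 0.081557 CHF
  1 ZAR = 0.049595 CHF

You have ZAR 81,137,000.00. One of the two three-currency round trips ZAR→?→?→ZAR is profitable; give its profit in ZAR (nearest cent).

Profitable loop is ZAR → NOK → CHF → ZAR:
ZAR 81,137,000.00 ÷ 1.5994 = NOK 50,729,648.62
NOK 50,729,648.62 × 0.081557 = CHF 4,137,357.95
CHF 4,137,357.95 ÷ 0.049595 = ZAR 83,422,884.41
Profit = ZAR 83,422,884.41 − ZAR 81,137,000.00

Profit: ZAR 2,285,884.41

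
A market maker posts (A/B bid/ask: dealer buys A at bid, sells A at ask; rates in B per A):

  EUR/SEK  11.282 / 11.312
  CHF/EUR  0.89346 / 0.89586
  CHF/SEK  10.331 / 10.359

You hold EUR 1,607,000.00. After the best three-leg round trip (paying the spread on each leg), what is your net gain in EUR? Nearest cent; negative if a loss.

Best loop EUR → CHF → SEK → EUR:
EUR 1,607,000.00 ÷ 0.89586 (buy CHF at ask) = CHF 1,793,807.07
CHF 1,793,807.07 × 10.331 (sell CHF at bid) = SEK 18,531,820.82
SEK 18,531,820.82 ÷ 11.312 (buy EUR at ask) = EUR 1,638,244.41

Net profit: EUR 31,244.41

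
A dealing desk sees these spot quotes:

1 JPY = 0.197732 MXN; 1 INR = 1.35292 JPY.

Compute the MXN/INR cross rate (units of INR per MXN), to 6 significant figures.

1 MXN ÷ 0.197732 = 5.05735 JPY
5.05735 JPY ÷ 1.35292 = 3.7381 INR

MXN/INR = 3.73810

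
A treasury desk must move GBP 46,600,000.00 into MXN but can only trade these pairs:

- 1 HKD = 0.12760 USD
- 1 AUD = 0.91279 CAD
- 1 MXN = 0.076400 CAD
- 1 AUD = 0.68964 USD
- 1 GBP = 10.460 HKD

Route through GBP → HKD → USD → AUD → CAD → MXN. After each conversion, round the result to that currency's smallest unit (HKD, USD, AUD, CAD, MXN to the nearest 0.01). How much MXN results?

GBP 46,600,000.00 × 10.460 = HKD 487,436,000.00
HKD 487,436,000.00 × 0.12760 = USD 62,196,833.60
USD 62,196,833.60 ÷ 0.68964 = AUD 90,187,392.84
AUD 90,187,392.84 × 0.91279 = CAD 82,322,150.31
CAD 82,322,150.31 ÷ 0.076400 = MXN 1,077,515,056.41

MXN 1,077,515,056.41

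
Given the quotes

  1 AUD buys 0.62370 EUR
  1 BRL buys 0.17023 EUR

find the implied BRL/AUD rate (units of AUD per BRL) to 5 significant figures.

BRL/AUD = 0.27294

1 BRL × 0.17023 = 0.17023 EUR
0.17023 EUR ÷ 0.62370 = 0.272936 AUD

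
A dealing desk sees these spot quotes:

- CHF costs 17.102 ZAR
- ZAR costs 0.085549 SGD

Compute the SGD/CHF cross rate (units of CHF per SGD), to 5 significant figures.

1 SGD ÷ 0.085549 = 11.6892 ZAR
11.6892 ZAR ÷ 17.102 = 0.683499 CHF

SGD/CHF = 0.68350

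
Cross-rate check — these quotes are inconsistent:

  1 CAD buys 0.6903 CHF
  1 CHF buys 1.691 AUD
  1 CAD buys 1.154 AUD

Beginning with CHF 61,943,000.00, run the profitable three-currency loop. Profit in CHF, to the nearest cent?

Profitable loop is CHF → AUD → CAD → CHF:
CHF 61,943,000.00 × 1.691 = AUD 104,745,613.00
AUD 104,745,613.00 ÷ 1.154 = CAD 90,767,428.94
CAD 90,767,428.94 × 0.6903 = CHF 62,656,756.20
Profit = CHF 62,656,756.20 − CHF 61,943,000.00

Profit: CHF 713,756.20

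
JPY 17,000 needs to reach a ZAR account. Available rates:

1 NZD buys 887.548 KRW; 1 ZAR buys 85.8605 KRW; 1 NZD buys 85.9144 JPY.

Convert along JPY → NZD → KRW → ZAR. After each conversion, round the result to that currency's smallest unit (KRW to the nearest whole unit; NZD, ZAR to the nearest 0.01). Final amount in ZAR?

JPY 17,000 ÷ 85.9144 = NZD 197.87
NZD 197.87 × 887.548 = KRW 175,619
KRW 175,619 ÷ 85.8605 = ZAR 2,045.40

ZAR 2,045.40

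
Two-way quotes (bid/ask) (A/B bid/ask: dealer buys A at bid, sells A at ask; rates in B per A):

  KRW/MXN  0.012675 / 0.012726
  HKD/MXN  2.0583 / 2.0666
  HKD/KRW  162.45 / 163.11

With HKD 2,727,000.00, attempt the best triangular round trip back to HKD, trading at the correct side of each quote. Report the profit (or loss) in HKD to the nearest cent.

Net result: HKD -9,957.72 (no profitable arbitrage after spreads)

Best loop HKD → KRW → MXN → HKD:
HKD 2,727,000.00 × 162.45 (sell HKD at bid) = KRW 443,001,150
KRW 443,001,150 × 0.012675 (sell KRW at bid) = MXN 5,615,039.58
MXN 5,615,039.58 ÷ 2.0666 (buy HKD at ask) = HKD 2,717,042.28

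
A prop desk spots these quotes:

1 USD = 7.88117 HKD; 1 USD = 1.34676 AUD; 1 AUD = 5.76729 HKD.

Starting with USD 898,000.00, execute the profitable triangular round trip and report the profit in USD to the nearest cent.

Profitable loop is USD → HKD → AUD → USD:
USD 898,000.00 × 7.88117 = HKD 7,077,290.66
HKD 7,077,290.66 ÷ 5.76729 = AUD 1,227,143.19
AUD 1,227,143.19 ÷ 1.34676 = USD 911,181.79
Profit = USD 911,181.79 − USD 898,000.00

Profit: USD 13,181.79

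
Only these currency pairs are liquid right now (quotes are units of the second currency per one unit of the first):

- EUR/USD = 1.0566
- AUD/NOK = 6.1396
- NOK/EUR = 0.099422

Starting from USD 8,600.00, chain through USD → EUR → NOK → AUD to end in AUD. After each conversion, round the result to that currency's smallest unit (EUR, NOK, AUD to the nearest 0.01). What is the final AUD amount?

AUD 13,334.14

USD 8,600.00 ÷ 1.0566 = EUR 8,139.31
EUR 8,139.31 ÷ 0.099422 = NOK 81,866.29
NOK 81,866.29 ÷ 6.1396 = AUD 13,334.14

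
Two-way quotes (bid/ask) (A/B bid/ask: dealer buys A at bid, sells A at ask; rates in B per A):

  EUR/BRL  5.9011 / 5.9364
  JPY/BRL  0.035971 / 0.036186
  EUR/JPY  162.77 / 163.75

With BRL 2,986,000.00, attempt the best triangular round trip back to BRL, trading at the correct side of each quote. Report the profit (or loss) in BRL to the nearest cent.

Best loop BRL → JPY → EUR → BRL:
BRL 2,986,000.00 ÷ 0.036186 (buy JPY at ask) = JPY 82,518,101
JPY 82,518,101 ÷ 163.75 (buy EUR at ask) = EUR 503,927.33
EUR 503,927.33 × 5.9011 (sell EUR at bid) = BRL 2,973,725.59

Net result: BRL -12,274.41 (no profitable arbitrage after spreads)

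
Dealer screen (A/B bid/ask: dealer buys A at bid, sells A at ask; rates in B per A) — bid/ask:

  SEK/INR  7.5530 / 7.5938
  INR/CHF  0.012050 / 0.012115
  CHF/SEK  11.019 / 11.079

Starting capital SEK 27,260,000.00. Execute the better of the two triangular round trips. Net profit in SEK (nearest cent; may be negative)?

Best loop SEK → INR → CHF → SEK:
SEK 27,260,000.00 × 7.5530 (sell SEK at bid) = INR 205,894,780.00
INR 205,894,780.00 × 0.012050 (sell INR at bid) = CHF 2,481,032.10
CHF 2,481,032.10 × 11.019 (sell CHF at bid) = SEK 27,338,492.70

Net profit: SEK 78,492.70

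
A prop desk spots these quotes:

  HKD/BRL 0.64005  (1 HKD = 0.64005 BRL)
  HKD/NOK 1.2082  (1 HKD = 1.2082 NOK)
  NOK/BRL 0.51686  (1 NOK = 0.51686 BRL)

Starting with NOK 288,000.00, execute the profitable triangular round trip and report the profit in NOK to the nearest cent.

Profit: NOK 7,185.24

Profitable loop is NOK → HKD → BRL → NOK:
NOK 288,000.00 ÷ 1.2082 = HKD 238,371.13
HKD 238,371.13 × 0.64005 = BRL 152,569.44
BRL 152,569.44 ÷ 0.51686 = NOK 295,185.24
Profit = NOK 295,185.24 − NOK 288,000.00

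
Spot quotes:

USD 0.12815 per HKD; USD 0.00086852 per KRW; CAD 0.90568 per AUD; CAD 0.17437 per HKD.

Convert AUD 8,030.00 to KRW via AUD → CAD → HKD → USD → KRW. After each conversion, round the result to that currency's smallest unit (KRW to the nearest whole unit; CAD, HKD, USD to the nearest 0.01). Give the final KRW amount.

KRW 6,153,998

AUD 8,030.00 × 0.90568 = CAD 7,272.61
CAD 7,272.61 ÷ 0.17437 = HKD 41,707.92
HKD 41,707.92 × 0.12815 = USD 5,344.87
USD 5,344.87 ÷ 0.00086852 = KRW 6,153,998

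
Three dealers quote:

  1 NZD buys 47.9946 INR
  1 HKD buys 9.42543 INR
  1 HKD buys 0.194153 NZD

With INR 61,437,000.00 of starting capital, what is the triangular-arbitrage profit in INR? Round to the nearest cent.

Profitable loop is INR → NZD → HKD → INR:
INR 61,437,000.00 ÷ 47.9946 = NZD 1,280,081.51
NZD 1,280,081.51 ÷ 0.194153 = HKD 6,593,158.54
HKD 6,593,158.54 × 9.42543 = INR 62,143,354.26
Profit = INR 62,143,354.26 − INR 61,437,000.00

Profit: INR 706,354.26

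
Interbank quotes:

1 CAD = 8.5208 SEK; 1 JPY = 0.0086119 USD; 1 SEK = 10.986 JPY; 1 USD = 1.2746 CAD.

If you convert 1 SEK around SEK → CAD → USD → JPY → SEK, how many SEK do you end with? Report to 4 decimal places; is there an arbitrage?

Around SEK → CAD → USD → JPY → SEK: 1 ÷ 8.5208 ÷ 1.2746 ÷ 0.0086119 ÷ 10.986 = 0.973211
Product < 1; profitable direction is SEK → JPY → USD → CAD → SEK.

0.9732 (arbitrage exists)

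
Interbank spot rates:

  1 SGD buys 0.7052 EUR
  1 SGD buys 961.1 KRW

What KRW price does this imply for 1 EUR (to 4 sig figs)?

1 EUR ÷ 0.7052 = 1.41804 SGD
1.41804 SGD × 961.1 = 1362.88 KRW

EUR/KRW = 1363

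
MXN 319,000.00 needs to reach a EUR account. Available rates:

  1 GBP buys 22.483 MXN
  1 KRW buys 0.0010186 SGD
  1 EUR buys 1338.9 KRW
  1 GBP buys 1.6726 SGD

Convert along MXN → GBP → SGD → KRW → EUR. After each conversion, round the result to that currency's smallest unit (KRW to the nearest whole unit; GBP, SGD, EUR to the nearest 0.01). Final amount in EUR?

EUR 17,401.11

MXN 319,000.00 ÷ 22.483 = GBP 14,188.50
GBP 14,188.50 × 1.6726 = SGD 23,731.69
SGD 23,731.69 ÷ 0.0010186 = KRW 23,298,341
KRW 23,298,341 ÷ 1338.9 = EUR 17,401.11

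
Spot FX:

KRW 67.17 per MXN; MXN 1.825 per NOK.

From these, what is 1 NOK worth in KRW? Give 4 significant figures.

1 NOK × 1.825 = 1.825 MXN
1.825 MXN × 67.17 = 122.585 KRW

NOK/KRW = 122.6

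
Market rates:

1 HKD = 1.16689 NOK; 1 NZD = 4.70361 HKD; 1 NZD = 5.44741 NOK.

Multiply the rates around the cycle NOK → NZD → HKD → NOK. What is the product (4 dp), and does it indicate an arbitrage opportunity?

Around NOK → NZD → HKD → NOK: 1 ÷ 5.44741 × 4.70361 × 1.16689 = 1.007561
Product > 1; profitable direction is NOK → NZD → HKD → NOK.

1.0076 (arbitrage exists)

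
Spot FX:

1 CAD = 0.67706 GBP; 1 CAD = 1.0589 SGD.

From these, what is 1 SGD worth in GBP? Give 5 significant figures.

1 SGD ÷ 1.0589 = 0.944376 CAD
0.944376 CAD × 0.67706 = 0.639399 GBP

SGD/GBP = 0.63940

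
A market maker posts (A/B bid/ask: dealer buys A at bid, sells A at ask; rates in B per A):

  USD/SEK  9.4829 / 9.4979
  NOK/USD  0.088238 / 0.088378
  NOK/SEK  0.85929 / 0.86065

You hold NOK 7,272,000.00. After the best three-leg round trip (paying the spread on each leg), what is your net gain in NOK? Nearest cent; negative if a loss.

Best loop NOK → SEK → USD → NOK:
NOK 7,272,000.00 × 0.85929 (sell NOK at bid) = SEK 6,248,756.88
SEK 6,248,756.88 ÷ 9.4979 (buy USD at ask) = USD 657,909.31
USD 657,909.31 ÷ 0.088378 (buy NOK at ask) = NOK 7,444,265.71

Net profit: NOK 172,265.71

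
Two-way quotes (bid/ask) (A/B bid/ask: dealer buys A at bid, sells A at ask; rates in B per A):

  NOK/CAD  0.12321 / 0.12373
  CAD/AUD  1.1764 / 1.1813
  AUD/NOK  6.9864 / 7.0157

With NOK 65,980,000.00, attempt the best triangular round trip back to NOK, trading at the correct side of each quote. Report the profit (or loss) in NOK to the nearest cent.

Net profit: NOK 833,886.01

Best loop NOK → CAD → AUD → NOK:
NOK 65,980,000.00 × 0.12321 (sell NOK at bid) = CAD 8,129,395.80
CAD 8,129,395.80 × 1.1764 (sell CAD at bid) = AUD 9,563,421.22
AUD 9,563,421.22 × 6.9864 (sell AUD at bid) = NOK 66,813,886.01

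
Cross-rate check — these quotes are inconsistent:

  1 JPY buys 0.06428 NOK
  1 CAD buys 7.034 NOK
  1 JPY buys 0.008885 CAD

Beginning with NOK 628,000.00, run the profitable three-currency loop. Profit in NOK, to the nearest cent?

Profitable loop is NOK → CAD → JPY → NOK:
NOK 628,000.00 ÷ 7.034 = CAD 89,280.64
CAD 89,280.64 ÷ 0.008885 = JPY 10,048,468
JPY 10,048,468 × 0.06428 = NOK 645,915.51
Profit = NOK 645,915.51 − NOK 628,000.00

Profit: NOK 17,915.51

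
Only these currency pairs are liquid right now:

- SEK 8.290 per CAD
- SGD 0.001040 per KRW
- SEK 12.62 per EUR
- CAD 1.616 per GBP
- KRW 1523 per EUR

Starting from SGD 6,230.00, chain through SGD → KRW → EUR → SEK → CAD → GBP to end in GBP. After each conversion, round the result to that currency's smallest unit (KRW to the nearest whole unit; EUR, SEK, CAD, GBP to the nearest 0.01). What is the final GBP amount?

SGD 6,230.00 ÷ 0.001040 = KRW 5,990,385
KRW 5,990,385 ÷ 1523 = EUR 3,933.28
EUR 3,933.28 × 12.62 = SEK 49,637.99
SEK 49,637.99 ÷ 8.290 = CAD 5,987.69
CAD 5,987.69 ÷ 1.616 = GBP 3,705.25

GBP 3,705.25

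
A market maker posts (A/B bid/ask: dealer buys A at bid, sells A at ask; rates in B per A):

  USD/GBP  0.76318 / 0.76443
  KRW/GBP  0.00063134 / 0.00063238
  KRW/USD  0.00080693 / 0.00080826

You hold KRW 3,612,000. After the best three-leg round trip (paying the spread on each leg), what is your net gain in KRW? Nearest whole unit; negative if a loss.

Net profit: KRW 78,815

Best loop KRW → GBP → USD → KRW:
KRW 3,612,000 × 0.00063134 (sell KRW at bid) = GBP 2,280.40
GBP 2,280.40 ÷ 0.76443 (buy USD at ask) = USD 2,983.14
USD 2,983.14 ÷ 0.00080826 (buy KRW at ask) = KRW 3,690,815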